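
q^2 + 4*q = q*(q + 4)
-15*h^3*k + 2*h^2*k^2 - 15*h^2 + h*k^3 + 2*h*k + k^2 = (-3*h + k)*(5*h + k)*(h*k + 1)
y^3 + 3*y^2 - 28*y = y*(y - 4)*(y + 7)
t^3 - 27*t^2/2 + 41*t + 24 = (t - 8)*(t - 6)*(t + 1/2)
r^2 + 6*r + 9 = (r + 3)^2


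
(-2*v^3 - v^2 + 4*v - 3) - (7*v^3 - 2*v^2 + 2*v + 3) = -9*v^3 + v^2 + 2*v - 6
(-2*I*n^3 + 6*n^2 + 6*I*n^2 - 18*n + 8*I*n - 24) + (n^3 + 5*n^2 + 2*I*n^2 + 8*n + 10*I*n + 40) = n^3 - 2*I*n^3 + 11*n^2 + 8*I*n^2 - 10*n + 18*I*n + 16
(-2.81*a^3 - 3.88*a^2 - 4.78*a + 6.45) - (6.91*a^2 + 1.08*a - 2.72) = -2.81*a^3 - 10.79*a^2 - 5.86*a + 9.17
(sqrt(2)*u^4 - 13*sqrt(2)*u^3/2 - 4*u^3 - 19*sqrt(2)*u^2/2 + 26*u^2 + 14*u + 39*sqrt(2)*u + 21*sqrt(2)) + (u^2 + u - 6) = sqrt(2)*u^4 - 13*sqrt(2)*u^3/2 - 4*u^3 - 19*sqrt(2)*u^2/2 + 27*u^2 + 15*u + 39*sqrt(2)*u - 6 + 21*sqrt(2)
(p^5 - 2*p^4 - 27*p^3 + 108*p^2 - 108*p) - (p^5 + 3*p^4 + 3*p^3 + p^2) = -5*p^4 - 30*p^3 + 107*p^2 - 108*p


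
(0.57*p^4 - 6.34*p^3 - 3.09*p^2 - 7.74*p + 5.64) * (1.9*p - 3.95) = 1.083*p^5 - 14.2975*p^4 + 19.172*p^3 - 2.5005*p^2 + 41.289*p - 22.278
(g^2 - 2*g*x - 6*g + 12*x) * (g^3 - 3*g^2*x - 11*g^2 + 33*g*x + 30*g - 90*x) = g^5 - 5*g^4*x - 17*g^4 + 6*g^3*x^2 + 85*g^3*x + 96*g^3 - 102*g^2*x^2 - 480*g^2*x - 180*g^2 + 576*g*x^2 + 900*g*x - 1080*x^2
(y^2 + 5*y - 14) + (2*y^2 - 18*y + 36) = 3*y^2 - 13*y + 22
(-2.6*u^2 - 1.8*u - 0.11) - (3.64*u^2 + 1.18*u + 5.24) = -6.24*u^2 - 2.98*u - 5.35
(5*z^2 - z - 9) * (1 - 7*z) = -35*z^3 + 12*z^2 + 62*z - 9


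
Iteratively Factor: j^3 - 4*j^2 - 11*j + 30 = (j - 5)*(j^2 + j - 6) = (j - 5)*(j - 2)*(j + 3)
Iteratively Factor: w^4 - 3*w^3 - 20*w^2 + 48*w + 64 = (w + 1)*(w^3 - 4*w^2 - 16*w + 64) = (w + 1)*(w + 4)*(w^2 - 8*w + 16) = (w - 4)*(w + 1)*(w + 4)*(w - 4)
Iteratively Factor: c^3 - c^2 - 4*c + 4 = (c - 2)*(c^2 + c - 2) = (c - 2)*(c - 1)*(c + 2)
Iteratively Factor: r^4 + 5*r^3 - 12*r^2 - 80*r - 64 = (r - 4)*(r^3 + 9*r^2 + 24*r + 16) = (r - 4)*(r + 4)*(r^2 + 5*r + 4) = (r - 4)*(r + 1)*(r + 4)*(r + 4)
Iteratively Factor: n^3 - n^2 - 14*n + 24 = (n - 3)*(n^2 + 2*n - 8) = (n - 3)*(n + 4)*(n - 2)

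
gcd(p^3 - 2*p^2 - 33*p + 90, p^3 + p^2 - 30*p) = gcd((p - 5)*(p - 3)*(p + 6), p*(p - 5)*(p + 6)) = p^2 + p - 30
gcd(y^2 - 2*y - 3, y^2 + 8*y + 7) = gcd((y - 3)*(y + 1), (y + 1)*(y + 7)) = y + 1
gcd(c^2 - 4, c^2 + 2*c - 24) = 1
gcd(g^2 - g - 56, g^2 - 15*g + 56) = g - 8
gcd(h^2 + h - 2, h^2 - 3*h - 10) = h + 2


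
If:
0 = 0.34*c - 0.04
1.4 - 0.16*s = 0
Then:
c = 0.12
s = 8.75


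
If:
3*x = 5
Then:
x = 5/3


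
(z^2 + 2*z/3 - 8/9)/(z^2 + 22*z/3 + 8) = (z - 2/3)/(z + 6)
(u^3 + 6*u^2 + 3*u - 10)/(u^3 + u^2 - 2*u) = (u + 5)/u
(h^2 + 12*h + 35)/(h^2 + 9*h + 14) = (h + 5)/(h + 2)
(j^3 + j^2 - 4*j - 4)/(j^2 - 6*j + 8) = (j^2 + 3*j + 2)/(j - 4)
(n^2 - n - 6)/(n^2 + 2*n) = (n - 3)/n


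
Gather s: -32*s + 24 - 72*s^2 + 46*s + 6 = -72*s^2 + 14*s + 30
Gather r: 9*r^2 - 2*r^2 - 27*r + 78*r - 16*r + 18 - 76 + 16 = 7*r^2 + 35*r - 42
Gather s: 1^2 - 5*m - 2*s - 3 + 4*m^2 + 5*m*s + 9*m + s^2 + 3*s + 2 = 4*m^2 + 4*m + s^2 + s*(5*m + 1)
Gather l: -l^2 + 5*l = -l^2 + 5*l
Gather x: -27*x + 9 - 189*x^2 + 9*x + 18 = -189*x^2 - 18*x + 27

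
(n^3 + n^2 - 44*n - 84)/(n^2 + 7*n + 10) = (n^2 - n - 42)/(n + 5)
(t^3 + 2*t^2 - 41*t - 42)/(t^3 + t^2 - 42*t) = (t + 1)/t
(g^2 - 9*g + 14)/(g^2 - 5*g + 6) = (g - 7)/(g - 3)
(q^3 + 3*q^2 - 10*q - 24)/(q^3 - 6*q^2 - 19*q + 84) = (q + 2)/(q - 7)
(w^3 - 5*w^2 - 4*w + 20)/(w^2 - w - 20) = (w^2 - 4)/(w + 4)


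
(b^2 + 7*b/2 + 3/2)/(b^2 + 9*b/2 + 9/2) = (2*b + 1)/(2*b + 3)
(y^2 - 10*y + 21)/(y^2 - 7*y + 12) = (y - 7)/(y - 4)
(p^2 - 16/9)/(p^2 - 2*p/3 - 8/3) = (p - 4/3)/(p - 2)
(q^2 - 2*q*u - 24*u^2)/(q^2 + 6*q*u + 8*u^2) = (q - 6*u)/(q + 2*u)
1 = 1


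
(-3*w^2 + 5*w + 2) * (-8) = 24*w^2 - 40*w - 16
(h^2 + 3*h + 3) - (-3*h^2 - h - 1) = 4*h^2 + 4*h + 4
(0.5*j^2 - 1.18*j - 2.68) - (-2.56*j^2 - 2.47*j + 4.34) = 3.06*j^2 + 1.29*j - 7.02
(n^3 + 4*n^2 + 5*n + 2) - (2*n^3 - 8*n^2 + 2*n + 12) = -n^3 + 12*n^2 + 3*n - 10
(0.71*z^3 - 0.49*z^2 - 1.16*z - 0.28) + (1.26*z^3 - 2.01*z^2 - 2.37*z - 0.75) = 1.97*z^3 - 2.5*z^2 - 3.53*z - 1.03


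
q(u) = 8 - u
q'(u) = -1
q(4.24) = 3.76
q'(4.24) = -1.00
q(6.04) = 1.96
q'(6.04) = -1.00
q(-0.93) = 8.93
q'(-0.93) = -1.00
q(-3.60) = 11.60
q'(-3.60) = -1.00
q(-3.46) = 11.46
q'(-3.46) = -1.00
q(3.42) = 4.58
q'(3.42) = -1.00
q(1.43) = 6.57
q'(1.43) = -1.00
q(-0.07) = 8.07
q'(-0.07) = -1.00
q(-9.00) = 17.00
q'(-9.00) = -1.00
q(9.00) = -1.00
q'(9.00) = -1.00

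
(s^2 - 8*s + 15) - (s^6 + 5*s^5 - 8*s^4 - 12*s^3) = -s^6 - 5*s^5 + 8*s^4 + 12*s^3 + s^2 - 8*s + 15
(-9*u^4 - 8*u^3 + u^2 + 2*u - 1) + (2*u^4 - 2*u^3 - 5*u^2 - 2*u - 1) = -7*u^4 - 10*u^3 - 4*u^2 - 2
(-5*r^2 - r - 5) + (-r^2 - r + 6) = -6*r^2 - 2*r + 1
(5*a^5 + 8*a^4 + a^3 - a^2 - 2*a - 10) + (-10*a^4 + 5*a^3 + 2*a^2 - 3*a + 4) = 5*a^5 - 2*a^4 + 6*a^3 + a^2 - 5*a - 6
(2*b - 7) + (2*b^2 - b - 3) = 2*b^2 + b - 10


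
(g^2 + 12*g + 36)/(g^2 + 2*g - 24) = (g + 6)/(g - 4)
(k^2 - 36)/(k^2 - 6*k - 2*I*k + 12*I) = (k + 6)/(k - 2*I)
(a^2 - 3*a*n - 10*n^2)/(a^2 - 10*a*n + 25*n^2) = (a + 2*n)/(a - 5*n)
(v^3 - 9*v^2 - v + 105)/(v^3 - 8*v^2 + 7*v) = (v^2 - 2*v - 15)/(v*(v - 1))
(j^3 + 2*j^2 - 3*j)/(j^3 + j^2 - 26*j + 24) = j*(j + 3)/(j^2 + 2*j - 24)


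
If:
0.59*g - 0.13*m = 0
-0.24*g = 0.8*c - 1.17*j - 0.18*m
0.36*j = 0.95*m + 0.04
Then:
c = 4.01827330508475*m + 0.1625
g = 0.220338983050847*m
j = 2.63888888888889*m + 0.111111111111111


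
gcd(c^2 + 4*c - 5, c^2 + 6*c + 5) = c + 5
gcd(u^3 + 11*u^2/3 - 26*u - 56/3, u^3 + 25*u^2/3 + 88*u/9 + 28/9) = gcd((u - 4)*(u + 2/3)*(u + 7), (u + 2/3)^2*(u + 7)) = u^2 + 23*u/3 + 14/3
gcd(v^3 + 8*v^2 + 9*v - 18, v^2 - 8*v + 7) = v - 1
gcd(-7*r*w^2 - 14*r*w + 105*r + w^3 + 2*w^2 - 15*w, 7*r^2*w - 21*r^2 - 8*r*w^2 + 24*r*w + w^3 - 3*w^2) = 7*r*w - 21*r - w^2 + 3*w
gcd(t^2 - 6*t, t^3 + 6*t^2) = t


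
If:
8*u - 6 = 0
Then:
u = 3/4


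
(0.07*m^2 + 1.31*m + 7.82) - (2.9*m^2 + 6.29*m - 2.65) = -2.83*m^2 - 4.98*m + 10.47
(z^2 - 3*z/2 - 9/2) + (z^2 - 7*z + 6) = 2*z^2 - 17*z/2 + 3/2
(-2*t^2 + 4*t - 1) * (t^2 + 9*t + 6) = -2*t^4 - 14*t^3 + 23*t^2 + 15*t - 6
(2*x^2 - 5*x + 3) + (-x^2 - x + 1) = x^2 - 6*x + 4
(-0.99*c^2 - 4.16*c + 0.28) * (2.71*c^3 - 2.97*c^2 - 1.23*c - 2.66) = -2.6829*c^5 - 8.3333*c^4 + 14.3317*c^3 + 6.9186*c^2 + 10.7212*c - 0.7448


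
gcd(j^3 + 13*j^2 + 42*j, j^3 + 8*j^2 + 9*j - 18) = j + 6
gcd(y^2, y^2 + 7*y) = y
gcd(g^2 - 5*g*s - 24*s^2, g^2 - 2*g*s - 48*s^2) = -g + 8*s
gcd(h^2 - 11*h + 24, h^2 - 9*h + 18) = h - 3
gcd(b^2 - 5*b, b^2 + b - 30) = b - 5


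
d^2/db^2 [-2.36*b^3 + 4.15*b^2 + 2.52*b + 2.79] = 8.3 - 14.16*b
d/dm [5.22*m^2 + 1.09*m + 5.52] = 10.44*m + 1.09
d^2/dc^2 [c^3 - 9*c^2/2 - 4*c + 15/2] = 6*c - 9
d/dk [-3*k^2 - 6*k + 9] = -6*k - 6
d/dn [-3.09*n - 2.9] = -3.09000000000000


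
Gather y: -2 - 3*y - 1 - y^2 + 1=-y^2 - 3*y - 2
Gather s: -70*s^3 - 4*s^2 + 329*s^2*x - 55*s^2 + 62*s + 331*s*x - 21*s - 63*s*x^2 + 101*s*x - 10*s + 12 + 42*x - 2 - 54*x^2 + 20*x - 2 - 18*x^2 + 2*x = -70*s^3 + s^2*(329*x - 59) + s*(-63*x^2 + 432*x + 31) - 72*x^2 + 64*x + 8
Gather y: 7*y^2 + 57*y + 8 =7*y^2 + 57*y + 8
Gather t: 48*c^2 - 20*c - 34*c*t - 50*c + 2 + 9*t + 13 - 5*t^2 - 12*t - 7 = 48*c^2 - 70*c - 5*t^2 + t*(-34*c - 3) + 8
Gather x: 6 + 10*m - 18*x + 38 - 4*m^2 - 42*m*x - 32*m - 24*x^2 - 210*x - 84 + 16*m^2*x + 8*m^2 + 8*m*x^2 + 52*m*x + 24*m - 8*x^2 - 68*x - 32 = 4*m^2 + 2*m + x^2*(8*m - 32) + x*(16*m^2 + 10*m - 296) - 72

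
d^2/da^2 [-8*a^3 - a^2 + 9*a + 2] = -48*a - 2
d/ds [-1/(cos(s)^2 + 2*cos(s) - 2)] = -2*(cos(s) + 1)*sin(s)/(cos(s)^2 + 2*cos(s) - 2)^2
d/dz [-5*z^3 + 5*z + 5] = 5 - 15*z^2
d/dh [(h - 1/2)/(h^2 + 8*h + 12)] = (-h^2 + h + 16)/(h^4 + 16*h^3 + 88*h^2 + 192*h + 144)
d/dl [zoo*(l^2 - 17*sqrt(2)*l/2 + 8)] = zoo*(l + 1)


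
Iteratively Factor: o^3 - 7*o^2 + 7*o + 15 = (o - 5)*(o^2 - 2*o - 3) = (o - 5)*(o - 3)*(o + 1)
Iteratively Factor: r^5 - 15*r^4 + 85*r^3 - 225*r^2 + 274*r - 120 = (r - 2)*(r^4 - 13*r^3 + 59*r^2 - 107*r + 60) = (r - 3)*(r - 2)*(r^3 - 10*r^2 + 29*r - 20) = (r - 5)*(r - 3)*(r - 2)*(r^2 - 5*r + 4) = (r - 5)*(r - 4)*(r - 3)*(r - 2)*(r - 1)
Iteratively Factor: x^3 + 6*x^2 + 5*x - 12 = (x - 1)*(x^2 + 7*x + 12) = (x - 1)*(x + 4)*(x + 3)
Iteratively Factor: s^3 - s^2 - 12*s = (s + 3)*(s^2 - 4*s) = s*(s + 3)*(s - 4)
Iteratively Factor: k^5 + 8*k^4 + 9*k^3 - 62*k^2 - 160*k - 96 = (k + 4)*(k^4 + 4*k^3 - 7*k^2 - 34*k - 24) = (k + 2)*(k + 4)*(k^3 + 2*k^2 - 11*k - 12) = (k - 3)*(k + 2)*(k + 4)*(k^2 + 5*k + 4) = (k - 3)*(k + 2)*(k + 4)^2*(k + 1)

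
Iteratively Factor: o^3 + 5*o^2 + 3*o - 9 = (o - 1)*(o^2 + 6*o + 9) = (o - 1)*(o + 3)*(o + 3)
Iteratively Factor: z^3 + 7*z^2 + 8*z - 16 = (z + 4)*(z^2 + 3*z - 4) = (z - 1)*(z + 4)*(z + 4)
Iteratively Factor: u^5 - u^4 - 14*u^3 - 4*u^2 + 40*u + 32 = (u - 4)*(u^4 + 3*u^3 - 2*u^2 - 12*u - 8) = (u - 4)*(u + 1)*(u^3 + 2*u^2 - 4*u - 8) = (u - 4)*(u - 2)*(u + 1)*(u^2 + 4*u + 4) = (u - 4)*(u - 2)*(u + 1)*(u + 2)*(u + 2)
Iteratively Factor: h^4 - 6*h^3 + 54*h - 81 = (h + 3)*(h^3 - 9*h^2 + 27*h - 27) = (h - 3)*(h + 3)*(h^2 - 6*h + 9) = (h - 3)^2*(h + 3)*(h - 3)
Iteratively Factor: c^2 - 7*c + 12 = (c - 4)*(c - 3)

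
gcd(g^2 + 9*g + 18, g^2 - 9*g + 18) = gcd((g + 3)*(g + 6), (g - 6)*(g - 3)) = 1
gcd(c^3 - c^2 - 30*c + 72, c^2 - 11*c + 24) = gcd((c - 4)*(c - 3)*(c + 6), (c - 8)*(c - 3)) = c - 3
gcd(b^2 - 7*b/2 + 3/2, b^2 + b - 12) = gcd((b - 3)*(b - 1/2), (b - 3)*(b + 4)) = b - 3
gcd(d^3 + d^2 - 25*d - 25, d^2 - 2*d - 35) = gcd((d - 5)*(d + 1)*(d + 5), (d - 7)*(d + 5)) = d + 5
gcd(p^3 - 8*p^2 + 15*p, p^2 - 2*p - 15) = p - 5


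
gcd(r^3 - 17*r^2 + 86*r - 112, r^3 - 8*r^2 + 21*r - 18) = r - 2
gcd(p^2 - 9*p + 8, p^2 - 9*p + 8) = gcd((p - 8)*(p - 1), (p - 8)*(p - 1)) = p^2 - 9*p + 8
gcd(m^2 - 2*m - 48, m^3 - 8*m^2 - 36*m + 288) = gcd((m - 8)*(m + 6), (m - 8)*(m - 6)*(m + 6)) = m^2 - 2*m - 48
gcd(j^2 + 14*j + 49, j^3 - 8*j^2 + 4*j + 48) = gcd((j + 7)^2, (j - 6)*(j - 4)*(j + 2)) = 1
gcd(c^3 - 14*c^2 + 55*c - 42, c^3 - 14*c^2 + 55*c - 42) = c^3 - 14*c^2 + 55*c - 42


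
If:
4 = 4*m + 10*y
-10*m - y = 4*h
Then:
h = 6*y - 5/2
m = 1 - 5*y/2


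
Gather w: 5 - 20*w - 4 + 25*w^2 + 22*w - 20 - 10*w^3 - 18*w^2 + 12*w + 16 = -10*w^3 + 7*w^2 + 14*w - 3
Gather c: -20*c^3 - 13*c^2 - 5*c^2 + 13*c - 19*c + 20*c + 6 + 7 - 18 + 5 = -20*c^3 - 18*c^2 + 14*c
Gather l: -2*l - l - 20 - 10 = -3*l - 30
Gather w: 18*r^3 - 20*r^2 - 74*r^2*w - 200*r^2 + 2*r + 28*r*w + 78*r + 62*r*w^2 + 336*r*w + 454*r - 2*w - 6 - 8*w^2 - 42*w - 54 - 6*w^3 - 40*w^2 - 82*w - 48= 18*r^3 - 220*r^2 + 534*r - 6*w^3 + w^2*(62*r - 48) + w*(-74*r^2 + 364*r - 126) - 108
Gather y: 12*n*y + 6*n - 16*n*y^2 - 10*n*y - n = -16*n*y^2 + 2*n*y + 5*n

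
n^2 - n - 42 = (n - 7)*(n + 6)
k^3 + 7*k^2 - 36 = (k - 2)*(k + 3)*(k + 6)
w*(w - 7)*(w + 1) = w^3 - 6*w^2 - 7*w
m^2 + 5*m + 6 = (m + 2)*(m + 3)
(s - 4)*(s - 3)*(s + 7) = s^3 - 37*s + 84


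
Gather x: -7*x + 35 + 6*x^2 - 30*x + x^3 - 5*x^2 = x^3 + x^2 - 37*x + 35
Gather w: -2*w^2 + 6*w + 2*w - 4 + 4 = -2*w^2 + 8*w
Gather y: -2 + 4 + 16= 18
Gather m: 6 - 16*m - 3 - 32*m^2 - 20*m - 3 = -32*m^2 - 36*m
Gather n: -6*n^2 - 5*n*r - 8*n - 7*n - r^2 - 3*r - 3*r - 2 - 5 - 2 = -6*n^2 + n*(-5*r - 15) - r^2 - 6*r - 9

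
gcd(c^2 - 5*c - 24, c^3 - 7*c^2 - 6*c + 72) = c + 3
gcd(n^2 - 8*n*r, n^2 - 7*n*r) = n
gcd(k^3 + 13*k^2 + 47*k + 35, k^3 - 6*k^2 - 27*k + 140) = k + 5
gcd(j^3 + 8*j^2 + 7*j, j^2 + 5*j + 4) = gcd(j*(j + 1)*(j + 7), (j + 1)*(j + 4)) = j + 1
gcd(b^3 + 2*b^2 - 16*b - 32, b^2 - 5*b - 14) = b + 2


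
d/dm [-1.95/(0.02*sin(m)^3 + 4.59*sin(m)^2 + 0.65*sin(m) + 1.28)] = (0.117*sin(m)^2 + 17.901*sin(m) + 1.2675)*cos(m)/(0.02*sin(m)^3 + 4.59*sin(m)^2 + 0.65*sin(m) + 1.28)^2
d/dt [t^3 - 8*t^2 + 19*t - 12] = 3*t^2 - 16*t + 19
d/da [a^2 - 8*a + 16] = 2*a - 8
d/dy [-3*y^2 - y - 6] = -6*y - 1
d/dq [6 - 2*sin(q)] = -2*cos(q)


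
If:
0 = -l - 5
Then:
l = -5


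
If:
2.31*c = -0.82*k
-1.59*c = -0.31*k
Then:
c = 0.00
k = 0.00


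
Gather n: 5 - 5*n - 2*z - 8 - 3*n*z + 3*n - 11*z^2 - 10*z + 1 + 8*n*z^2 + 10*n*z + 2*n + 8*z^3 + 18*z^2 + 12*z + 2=n*(8*z^2 + 7*z) + 8*z^3 + 7*z^2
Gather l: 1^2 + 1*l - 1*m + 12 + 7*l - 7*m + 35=8*l - 8*m + 48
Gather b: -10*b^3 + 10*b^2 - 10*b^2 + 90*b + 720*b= -10*b^3 + 810*b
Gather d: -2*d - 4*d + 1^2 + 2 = 3 - 6*d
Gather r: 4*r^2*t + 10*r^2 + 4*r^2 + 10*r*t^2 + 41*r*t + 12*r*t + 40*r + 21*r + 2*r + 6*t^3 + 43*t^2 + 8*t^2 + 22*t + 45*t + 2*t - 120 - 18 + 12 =r^2*(4*t + 14) + r*(10*t^2 + 53*t + 63) + 6*t^3 + 51*t^2 + 69*t - 126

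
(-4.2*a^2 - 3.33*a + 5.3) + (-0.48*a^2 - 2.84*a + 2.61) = -4.68*a^2 - 6.17*a + 7.91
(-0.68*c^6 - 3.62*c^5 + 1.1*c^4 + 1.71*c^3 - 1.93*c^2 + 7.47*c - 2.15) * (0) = 0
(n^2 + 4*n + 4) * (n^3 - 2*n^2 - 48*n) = n^5 + 2*n^4 - 52*n^3 - 200*n^2 - 192*n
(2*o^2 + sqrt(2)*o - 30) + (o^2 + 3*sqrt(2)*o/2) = 3*o^2 + 5*sqrt(2)*o/2 - 30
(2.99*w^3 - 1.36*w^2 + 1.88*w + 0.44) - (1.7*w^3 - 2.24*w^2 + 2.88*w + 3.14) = 1.29*w^3 + 0.88*w^2 - 1.0*w - 2.7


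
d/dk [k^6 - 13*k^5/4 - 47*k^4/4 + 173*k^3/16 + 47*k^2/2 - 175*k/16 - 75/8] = 6*k^5 - 65*k^4/4 - 47*k^3 + 519*k^2/16 + 47*k - 175/16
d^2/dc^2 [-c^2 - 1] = -2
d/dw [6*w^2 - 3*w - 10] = 12*w - 3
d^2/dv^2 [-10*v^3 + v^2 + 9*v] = 2 - 60*v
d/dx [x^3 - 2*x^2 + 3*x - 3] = 3*x^2 - 4*x + 3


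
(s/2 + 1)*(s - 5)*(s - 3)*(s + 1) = s^4/2 - 5*s^3/2 - 7*s^2/2 + 29*s/2 + 15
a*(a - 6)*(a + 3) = a^3 - 3*a^2 - 18*a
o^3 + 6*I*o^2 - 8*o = o*(o + 2*I)*(o + 4*I)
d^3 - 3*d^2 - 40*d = d*(d - 8)*(d + 5)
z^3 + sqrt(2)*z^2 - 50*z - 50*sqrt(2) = (z - 5*sqrt(2))*(z + sqrt(2))*(z + 5*sqrt(2))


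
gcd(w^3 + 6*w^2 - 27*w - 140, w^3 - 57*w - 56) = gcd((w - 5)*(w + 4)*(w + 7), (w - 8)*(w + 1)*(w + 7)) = w + 7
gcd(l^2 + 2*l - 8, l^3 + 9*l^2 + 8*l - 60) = l - 2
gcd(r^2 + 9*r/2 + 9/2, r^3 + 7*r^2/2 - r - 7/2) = 1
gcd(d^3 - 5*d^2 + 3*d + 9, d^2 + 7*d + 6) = d + 1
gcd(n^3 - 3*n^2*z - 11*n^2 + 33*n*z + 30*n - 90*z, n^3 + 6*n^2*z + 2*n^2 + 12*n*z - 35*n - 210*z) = n - 5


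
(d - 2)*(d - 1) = d^2 - 3*d + 2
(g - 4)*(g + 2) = g^2 - 2*g - 8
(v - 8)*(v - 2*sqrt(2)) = v^2 - 8*v - 2*sqrt(2)*v + 16*sqrt(2)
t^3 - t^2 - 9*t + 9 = (t - 3)*(t - 1)*(t + 3)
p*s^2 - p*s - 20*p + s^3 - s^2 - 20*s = (p + s)*(s - 5)*(s + 4)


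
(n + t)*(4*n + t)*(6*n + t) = 24*n^3 + 34*n^2*t + 11*n*t^2 + t^3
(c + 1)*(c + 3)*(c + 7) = c^3 + 11*c^2 + 31*c + 21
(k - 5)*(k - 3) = k^2 - 8*k + 15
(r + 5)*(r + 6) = r^2 + 11*r + 30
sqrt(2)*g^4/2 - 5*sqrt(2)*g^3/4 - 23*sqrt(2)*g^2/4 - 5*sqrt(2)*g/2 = g*(g - 5)*(g + 1/2)*(sqrt(2)*g/2 + sqrt(2))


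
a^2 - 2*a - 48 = (a - 8)*(a + 6)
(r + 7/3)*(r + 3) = r^2 + 16*r/3 + 7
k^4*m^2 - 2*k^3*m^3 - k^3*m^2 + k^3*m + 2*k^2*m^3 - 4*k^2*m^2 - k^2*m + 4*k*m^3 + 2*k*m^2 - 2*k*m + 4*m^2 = (k - 2)*(k - 2*m)*(k*m + 1)*(k*m + m)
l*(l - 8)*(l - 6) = l^3 - 14*l^2 + 48*l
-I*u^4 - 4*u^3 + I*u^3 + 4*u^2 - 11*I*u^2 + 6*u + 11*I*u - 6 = (u - 1)*(u - 6*I)*(u + I)*(-I*u + 1)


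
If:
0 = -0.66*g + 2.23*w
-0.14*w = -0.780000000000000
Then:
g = 18.82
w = 5.57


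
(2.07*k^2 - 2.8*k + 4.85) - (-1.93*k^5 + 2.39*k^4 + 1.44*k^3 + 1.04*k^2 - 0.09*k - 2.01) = 1.93*k^5 - 2.39*k^4 - 1.44*k^3 + 1.03*k^2 - 2.71*k + 6.86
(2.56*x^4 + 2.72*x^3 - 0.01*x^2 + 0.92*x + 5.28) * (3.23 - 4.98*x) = -12.7488*x^5 - 5.2768*x^4 + 8.8354*x^3 - 4.6139*x^2 - 23.3228*x + 17.0544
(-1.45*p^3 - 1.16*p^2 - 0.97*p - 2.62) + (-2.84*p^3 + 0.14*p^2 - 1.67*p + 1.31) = -4.29*p^3 - 1.02*p^2 - 2.64*p - 1.31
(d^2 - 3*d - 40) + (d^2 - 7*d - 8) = 2*d^2 - 10*d - 48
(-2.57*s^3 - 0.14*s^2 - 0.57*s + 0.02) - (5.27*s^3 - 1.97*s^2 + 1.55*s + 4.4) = -7.84*s^3 + 1.83*s^2 - 2.12*s - 4.38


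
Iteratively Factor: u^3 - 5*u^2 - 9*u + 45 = (u - 5)*(u^2 - 9) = (u - 5)*(u - 3)*(u + 3)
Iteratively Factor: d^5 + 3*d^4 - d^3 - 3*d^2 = (d + 1)*(d^4 + 2*d^3 - 3*d^2) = (d + 1)*(d + 3)*(d^3 - d^2) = d*(d + 1)*(d + 3)*(d^2 - d) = d*(d - 1)*(d + 1)*(d + 3)*(d)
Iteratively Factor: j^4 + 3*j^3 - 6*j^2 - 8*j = (j + 1)*(j^3 + 2*j^2 - 8*j) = (j - 2)*(j + 1)*(j^2 + 4*j) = j*(j - 2)*(j + 1)*(j + 4)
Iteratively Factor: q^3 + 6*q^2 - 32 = (q - 2)*(q^2 + 8*q + 16) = (q - 2)*(q + 4)*(q + 4)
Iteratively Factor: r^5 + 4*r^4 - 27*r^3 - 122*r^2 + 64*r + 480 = (r - 5)*(r^4 + 9*r^3 + 18*r^2 - 32*r - 96) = (r - 5)*(r + 4)*(r^3 + 5*r^2 - 2*r - 24) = (r - 5)*(r - 2)*(r + 4)*(r^2 + 7*r + 12) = (r - 5)*(r - 2)*(r + 3)*(r + 4)*(r + 4)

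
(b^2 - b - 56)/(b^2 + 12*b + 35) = (b - 8)/(b + 5)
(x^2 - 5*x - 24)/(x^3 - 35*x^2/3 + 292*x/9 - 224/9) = 9*(x + 3)/(9*x^2 - 33*x + 28)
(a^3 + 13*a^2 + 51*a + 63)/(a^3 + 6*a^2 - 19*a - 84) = (a + 3)/(a - 4)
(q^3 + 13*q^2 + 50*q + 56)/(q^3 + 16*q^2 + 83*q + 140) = (q + 2)/(q + 5)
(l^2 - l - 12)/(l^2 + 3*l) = (l - 4)/l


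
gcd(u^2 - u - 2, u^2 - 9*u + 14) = u - 2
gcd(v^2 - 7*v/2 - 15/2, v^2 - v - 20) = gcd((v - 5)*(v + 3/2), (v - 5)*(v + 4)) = v - 5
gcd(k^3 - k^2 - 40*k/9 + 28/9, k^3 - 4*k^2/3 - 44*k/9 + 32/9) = k^2 + 4*k/3 - 4/3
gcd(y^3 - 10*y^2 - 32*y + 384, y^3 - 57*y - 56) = y - 8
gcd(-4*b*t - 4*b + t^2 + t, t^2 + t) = t + 1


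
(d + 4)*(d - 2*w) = d^2 - 2*d*w + 4*d - 8*w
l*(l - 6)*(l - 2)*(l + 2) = l^4 - 6*l^3 - 4*l^2 + 24*l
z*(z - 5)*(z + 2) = z^3 - 3*z^2 - 10*z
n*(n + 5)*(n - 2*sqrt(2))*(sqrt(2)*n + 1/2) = sqrt(2)*n^4 - 7*n^3/2 + 5*sqrt(2)*n^3 - 35*n^2/2 - sqrt(2)*n^2 - 5*sqrt(2)*n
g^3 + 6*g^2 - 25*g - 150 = (g - 5)*(g + 5)*(g + 6)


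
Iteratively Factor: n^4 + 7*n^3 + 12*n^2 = (n)*(n^3 + 7*n^2 + 12*n) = n*(n + 3)*(n^2 + 4*n) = n*(n + 3)*(n + 4)*(n)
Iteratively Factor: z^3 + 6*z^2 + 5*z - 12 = (z - 1)*(z^2 + 7*z + 12) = (z - 1)*(z + 4)*(z + 3)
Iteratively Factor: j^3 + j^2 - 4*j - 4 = (j - 2)*(j^2 + 3*j + 2) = (j - 2)*(j + 1)*(j + 2)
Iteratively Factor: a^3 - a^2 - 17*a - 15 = (a + 3)*(a^2 - 4*a - 5) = (a - 5)*(a + 3)*(a + 1)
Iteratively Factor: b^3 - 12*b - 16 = (b - 4)*(b^2 + 4*b + 4) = (b - 4)*(b + 2)*(b + 2)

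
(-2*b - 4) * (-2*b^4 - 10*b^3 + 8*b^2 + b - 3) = 4*b^5 + 28*b^4 + 24*b^3 - 34*b^2 + 2*b + 12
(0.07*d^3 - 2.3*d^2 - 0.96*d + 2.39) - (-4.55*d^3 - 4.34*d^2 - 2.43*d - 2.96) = 4.62*d^3 + 2.04*d^2 + 1.47*d + 5.35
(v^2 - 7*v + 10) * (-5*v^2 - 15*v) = -5*v^4 + 20*v^3 + 55*v^2 - 150*v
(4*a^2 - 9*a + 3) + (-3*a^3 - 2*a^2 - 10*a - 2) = -3*a^3 + 2*a^2 - 19*a + 1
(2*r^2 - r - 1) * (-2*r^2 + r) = -4*r^4 + 4*r^3 + r^2 - r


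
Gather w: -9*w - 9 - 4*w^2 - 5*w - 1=-4*w^2 - 14*w - 10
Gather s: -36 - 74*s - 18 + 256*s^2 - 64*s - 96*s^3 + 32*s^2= -96*s^3 + 288*s^2 - 138*s - 54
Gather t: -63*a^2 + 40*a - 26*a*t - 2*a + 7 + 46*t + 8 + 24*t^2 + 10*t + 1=-63*a^2 + 38*a + 24*t^2 + t*(56 - 26*a) + 16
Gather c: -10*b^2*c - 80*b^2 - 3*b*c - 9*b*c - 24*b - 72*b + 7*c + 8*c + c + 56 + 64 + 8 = -80*b^2 - 96*b + c*(-10*b^2 - 12*b + 16) + 128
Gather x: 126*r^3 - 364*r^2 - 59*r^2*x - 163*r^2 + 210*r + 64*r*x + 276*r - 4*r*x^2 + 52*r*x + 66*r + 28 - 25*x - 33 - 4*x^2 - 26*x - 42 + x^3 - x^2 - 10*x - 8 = 126*r^3 - 527*r^2 + 552*r + x^3 + x^2*(-4*r - 5) + x*(-59*r^2 + 116*r - 61) - 55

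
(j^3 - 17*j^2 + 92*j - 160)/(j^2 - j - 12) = (j^2 - 13*j + 40)/(j + 3)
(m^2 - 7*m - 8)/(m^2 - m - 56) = (m + 1)/(m + 7)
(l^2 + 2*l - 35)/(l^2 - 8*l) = (l^2 + 2*l - 35)/(l*(l - 8))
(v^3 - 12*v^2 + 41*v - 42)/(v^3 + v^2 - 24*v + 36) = (v - 7)/(v + 6)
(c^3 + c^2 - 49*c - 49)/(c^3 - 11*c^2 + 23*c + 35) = (c + 7)/(c - 5)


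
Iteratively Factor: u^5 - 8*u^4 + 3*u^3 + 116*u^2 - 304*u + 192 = (u - 4)*(u^4 - 4*u^3 - 13*u^2 + 64*u - 48) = (u - 4)^2*(u^3 - 13*u + 12) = (u - 4)^2*(u - 3)*(u^2 + 3*u - 4) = (u - 4)^2*(u - 3)*(u - 1)*(u + 4)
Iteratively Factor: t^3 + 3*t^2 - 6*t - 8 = (t + 4)*(t^2 - t - 2) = (t - 2)*(t + 4)*(t + 1)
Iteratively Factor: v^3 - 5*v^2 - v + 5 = (v + 1)*(v^2 - 6*v + 5) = (v - 1)*(v + 1)*(v - 5)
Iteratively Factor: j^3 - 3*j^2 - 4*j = (j)*(j^2 - 3*j - 4) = j*(j - 4)*(j + 1)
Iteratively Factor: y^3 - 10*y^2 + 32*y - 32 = (y - 4)*(y^2 - 6*y + 8) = (y - 4)*(y - 2)*(y - 4)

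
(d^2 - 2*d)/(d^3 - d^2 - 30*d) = (2 - d)/(-d^2 + d + 30)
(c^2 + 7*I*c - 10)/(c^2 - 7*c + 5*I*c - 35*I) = (c + 2*I)/(c - 7)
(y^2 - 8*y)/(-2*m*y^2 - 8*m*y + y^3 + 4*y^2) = (8 - y)/(2*m*y + 8*m - y^2 - 4*y)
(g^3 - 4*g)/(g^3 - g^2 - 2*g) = (g + 2)/(g + 1)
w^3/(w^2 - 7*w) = w^2/(w - 7)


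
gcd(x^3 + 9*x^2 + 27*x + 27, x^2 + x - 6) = x + 3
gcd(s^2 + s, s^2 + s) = s^2 + s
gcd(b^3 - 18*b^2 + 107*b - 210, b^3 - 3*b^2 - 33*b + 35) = b - 7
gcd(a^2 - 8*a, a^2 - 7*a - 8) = a - 8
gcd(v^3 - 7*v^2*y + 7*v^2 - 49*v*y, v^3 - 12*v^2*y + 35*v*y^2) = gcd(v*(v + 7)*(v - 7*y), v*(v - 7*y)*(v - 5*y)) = -v^2 + 7*v*y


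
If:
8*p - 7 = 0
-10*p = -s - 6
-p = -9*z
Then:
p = 7/8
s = 11/4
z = 7/72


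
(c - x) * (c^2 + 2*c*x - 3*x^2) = c^3 + c^2*x - 5*c*x^2 + 3*x^3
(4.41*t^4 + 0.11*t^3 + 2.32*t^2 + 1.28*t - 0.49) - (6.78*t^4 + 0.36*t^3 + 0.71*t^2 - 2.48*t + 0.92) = -2.37*t^4 - 0.25*t^3 + 1.61*t^2 + 3.76*t - 1.41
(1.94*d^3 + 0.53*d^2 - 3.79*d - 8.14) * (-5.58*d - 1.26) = -10.8252*d^4 - 5.4018*d^3 + 20.4804*d^2 + 50.1966*d + 10.2564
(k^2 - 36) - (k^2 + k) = -k - 36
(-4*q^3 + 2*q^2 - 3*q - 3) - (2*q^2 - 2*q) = -4*q^3 - q - 3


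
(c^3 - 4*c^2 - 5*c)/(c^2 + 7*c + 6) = c*(c - 5)/(c + 6)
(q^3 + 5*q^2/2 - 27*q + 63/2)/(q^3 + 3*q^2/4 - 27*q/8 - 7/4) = 4*(2*q^3 + 5*q^2 - 54*q + 63)/(8*q^3 + 6*q^2 - 27*q - 14)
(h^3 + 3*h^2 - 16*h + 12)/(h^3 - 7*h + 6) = (h + 6)/(h + 3)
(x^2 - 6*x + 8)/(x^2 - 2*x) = (x - 4)/x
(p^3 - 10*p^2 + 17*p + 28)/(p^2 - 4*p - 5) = (p^2 - 11*p + 28)/(p - 5)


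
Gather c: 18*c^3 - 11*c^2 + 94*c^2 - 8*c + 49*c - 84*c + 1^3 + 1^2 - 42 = 18*c^3 + 83*c^2 - 43*c - 40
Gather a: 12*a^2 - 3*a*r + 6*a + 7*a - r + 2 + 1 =12*a^2 + a*(13 - 3*r) - r + 3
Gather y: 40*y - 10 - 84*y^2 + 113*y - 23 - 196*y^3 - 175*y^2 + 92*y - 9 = -196*y^3 - 259*y^2 + 245*y - 42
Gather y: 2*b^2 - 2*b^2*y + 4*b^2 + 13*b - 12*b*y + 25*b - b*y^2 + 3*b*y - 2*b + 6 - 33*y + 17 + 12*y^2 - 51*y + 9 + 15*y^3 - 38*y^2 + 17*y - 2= 6*b^2 + 36*b + 15*y^3 + y^2*(-b - 26) + y*(-2*b^2 - 9*b - 67) + 30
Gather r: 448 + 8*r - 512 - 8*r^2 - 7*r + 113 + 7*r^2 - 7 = -r^2 + r + 42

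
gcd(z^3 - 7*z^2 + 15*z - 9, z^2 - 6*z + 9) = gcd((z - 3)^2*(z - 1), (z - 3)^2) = z^2 - 6*z + 9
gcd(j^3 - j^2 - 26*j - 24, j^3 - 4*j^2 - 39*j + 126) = 1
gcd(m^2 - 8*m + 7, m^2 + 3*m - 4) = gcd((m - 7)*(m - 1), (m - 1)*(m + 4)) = m - 1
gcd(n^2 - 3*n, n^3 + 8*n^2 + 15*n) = n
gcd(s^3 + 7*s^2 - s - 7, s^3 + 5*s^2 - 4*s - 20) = 1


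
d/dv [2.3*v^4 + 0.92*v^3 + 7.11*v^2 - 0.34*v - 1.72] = 9.2*v^3 + 2.76*v^2 + 14.22*v - 0.34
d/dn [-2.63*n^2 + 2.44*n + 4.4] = 2.44 - 5.26*n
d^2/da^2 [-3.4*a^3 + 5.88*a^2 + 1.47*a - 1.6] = 11.76 - 20.4*a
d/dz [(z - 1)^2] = 2*z - 2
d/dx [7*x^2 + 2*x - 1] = 14*x + 2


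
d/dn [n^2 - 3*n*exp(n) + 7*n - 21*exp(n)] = -3*n*exp(n) + 2*n - 24*exp(n) + 7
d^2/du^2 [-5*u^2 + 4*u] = -10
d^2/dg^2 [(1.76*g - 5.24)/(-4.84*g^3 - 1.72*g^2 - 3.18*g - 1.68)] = (-247.374336*g^5 + 1385.09184*g^4 + 741.714688*g^3 + 748.642368*g^2 - 53.166528*g + 94.500192)/(113.379904*g^9 + 120.876096*g^8 + 266.436192*g^7 + 281.990656*g^6 + 258.969168*g^5 + 222.233616*g^4 + 128.272248*g^3 + 65.53008*g^2 + 26.925696*g + 4.741632)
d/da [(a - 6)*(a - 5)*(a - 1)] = 3*a^2 - 24*a + 41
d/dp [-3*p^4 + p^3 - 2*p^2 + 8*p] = -12*p^3 + 3*p^2 - 4*p + 8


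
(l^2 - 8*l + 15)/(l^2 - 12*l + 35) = (l - 3)/(l - 7)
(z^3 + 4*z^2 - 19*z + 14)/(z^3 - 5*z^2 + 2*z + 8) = (z^2 + 6*z - 7)/(z^2 - 3*z - 4)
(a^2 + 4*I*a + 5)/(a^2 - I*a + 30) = (a - I)/(a - 6*I)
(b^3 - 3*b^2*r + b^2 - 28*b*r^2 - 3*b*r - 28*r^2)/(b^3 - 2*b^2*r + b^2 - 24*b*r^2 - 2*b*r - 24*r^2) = (-b + 7*r)/(-b + 6*r)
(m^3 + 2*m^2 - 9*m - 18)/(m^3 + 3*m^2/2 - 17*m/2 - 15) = 2*(m + 3)/(2*m + 5)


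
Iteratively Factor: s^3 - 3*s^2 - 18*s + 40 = (s - 2)*(s^2 - s - 20) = (s - 2)*(s + 4)*(s - 5)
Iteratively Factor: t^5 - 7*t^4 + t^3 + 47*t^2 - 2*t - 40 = (t - 5)*(t^4 - 2*t^3 - 9*t^2 + 2*t + 8) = (t - 5)*(t - 4)*(t^3 + 2*t^2 - t - 2) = (t - 5)*(t - 4)*(t + 1)*(t^2 + t - 2) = (t - 5)*(t - 4)*(t - 1)*(t + 1)*(t + 2)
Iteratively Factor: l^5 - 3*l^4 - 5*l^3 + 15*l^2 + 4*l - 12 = (l - 3)*(l^4 - 5*l^2 + 4) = (l - 3)*(l - 1)*(l^3 + l^2 - 4*l - 4) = (l - 3)*(l - 2)*(l - 1)*(l^2 + 3*l + 2) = (l - 3)*(l - 2)*(l - 1)*(l + 1)*(l + 2)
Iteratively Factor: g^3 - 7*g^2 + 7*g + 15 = (g + 1)*(g^2 - 8*g + 15) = (g - 3)*(g + 1)*(g - 5)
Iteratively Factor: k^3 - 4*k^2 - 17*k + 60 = (k - 3)*(k^2 - k - 20) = (k - 3)*(k + 4)*(k - 5)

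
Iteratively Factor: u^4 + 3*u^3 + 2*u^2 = (u)*(u^3 + 3*u^2 + 2*u) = u^2*(u^2 + 3*u + 2) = u^2*(u + 1)*(u + 2)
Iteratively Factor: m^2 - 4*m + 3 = (m - 1)*(m - 3)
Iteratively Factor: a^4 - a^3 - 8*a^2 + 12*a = (a + 3)*(a^3 - 4*a^2 + 4*a) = (a - 2)*(a + 3)*(a^2 - 2*a) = a*(a - 2)*(a + 3)*(a - 2)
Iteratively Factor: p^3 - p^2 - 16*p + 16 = (p - 1)*(p^2 - 16) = (p - 1)*(p + 4)*(p - 4)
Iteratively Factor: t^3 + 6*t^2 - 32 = (t + 4)*(t^2 + 2*t - 8) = (t + 4)^2*(t - 2)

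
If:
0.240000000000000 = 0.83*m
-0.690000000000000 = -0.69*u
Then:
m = 0.29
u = 1.00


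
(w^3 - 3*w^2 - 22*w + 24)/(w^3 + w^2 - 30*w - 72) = (w - 1)/(w + 3)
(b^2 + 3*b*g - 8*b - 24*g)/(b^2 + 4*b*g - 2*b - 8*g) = (b^2 + 3*b*g - 8*b - 24*g)/(b^2 + 4*b*g - 2*b - 8*g)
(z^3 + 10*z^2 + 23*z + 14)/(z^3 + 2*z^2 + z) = (z^2 + 9*z + 14)/(z*(z + 1))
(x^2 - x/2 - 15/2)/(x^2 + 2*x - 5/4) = 2*(x - 3)/(2*x - 1)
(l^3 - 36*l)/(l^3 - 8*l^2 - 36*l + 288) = l/(l - 8)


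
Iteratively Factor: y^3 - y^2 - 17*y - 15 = (y + 1)*(y^2 - 2*y - 15) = (y + 1)*(y + 3)*(y - 5)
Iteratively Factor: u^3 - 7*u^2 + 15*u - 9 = (u - 3)*(u^2 - 4*u + 3) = (u - 3)*(u - 1)*(u - 3)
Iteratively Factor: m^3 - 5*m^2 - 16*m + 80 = (m - 5)*(m^2 - 16) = (m - 5)*(m - 4)*(m + 4)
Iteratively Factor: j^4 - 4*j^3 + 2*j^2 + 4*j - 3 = (j - 1)*(j^3 - 3*j^2 - j + 3) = (j - 1)*(j + 1)*(j^2 - 4*j + 3) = (j - 1)^2*(j + 1)*(j - 3)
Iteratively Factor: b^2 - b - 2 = (b + 1)*(b - 2)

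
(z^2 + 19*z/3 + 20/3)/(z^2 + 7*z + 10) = (z + 4/3)/(z + 2)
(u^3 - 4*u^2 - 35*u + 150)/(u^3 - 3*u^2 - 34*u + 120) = (u - 5)/(u - 4)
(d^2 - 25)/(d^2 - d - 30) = (d - 5)/(d - 6)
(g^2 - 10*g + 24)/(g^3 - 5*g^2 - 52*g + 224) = (g - 6)/(g^2 - g - 56)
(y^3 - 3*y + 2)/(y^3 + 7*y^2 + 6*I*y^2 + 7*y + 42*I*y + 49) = (y^3 - 3*y + 2)/(y^3 + y^2*(7 + 6*I) + y*(7 + 42*I) + 49)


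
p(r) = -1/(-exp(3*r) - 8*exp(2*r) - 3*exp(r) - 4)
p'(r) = -(3*exp(3*r) + 16*exp(2*r) + 3*exp(r))/(-exp(3*r) - 8*exp(2*r) - 3*exp(r) - 4)^2 = (-3*exp(2*r) - 16*exp(r) - 3)*exp(r)/(exp(3*r) + 8*exp(2*r) + 3*exp(r) + 4)^2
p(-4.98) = 0.25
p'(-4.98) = -0.00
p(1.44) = 0.00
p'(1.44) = -0.01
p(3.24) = 0.00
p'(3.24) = -0.00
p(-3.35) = 0.24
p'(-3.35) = -0.01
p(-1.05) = 0.16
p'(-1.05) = -0.09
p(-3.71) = 0.25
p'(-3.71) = -0.00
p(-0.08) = 0.07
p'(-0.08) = -0.09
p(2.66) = 0.00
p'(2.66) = -0.00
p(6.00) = 0.00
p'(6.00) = 0.00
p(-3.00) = 0.24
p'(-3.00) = -0.01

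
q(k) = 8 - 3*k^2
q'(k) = -6*k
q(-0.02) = 8.00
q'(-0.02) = 0.12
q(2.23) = -6.92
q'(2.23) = -13.38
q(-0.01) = 8.00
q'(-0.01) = 0.06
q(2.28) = -7.60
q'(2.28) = -13.68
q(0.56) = 7.06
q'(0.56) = -3.36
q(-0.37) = 7.59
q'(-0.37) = 2.22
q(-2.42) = -9.57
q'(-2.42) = 14.52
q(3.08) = -20.46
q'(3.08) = -18.48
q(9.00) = -235.00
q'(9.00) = -54.00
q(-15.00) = -667.00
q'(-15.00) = 90.00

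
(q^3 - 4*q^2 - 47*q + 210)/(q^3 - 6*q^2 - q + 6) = (q^2 + 2*q - 35)/(q^2 - 1)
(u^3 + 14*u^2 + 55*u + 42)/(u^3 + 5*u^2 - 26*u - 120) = (u^2 + 8*u + 7)/(u^2 - u - 20)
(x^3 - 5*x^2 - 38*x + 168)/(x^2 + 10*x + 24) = (x^2 - 11*x + 28)/(x + 4)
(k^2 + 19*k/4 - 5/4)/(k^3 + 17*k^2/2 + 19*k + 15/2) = (4*k - 1)/(2*(2*k^2 + 7*k + 3))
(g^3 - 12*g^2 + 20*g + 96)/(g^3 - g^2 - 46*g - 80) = (g - 6)/(g + 5)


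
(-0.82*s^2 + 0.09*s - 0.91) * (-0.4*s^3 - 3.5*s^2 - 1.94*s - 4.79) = 0.328*s^5 + 2.834*s^4 + 1.6398*s^3 + 6.9382*s^2 + 1.3343*s + 4.3589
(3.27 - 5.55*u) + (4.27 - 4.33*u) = 7.54 - 9.88*u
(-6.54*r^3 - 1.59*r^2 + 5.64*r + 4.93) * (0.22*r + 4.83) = -1.4388*r^4 - 31.938*r^3 - 6.4389*r^2 + 28.3258*r + 23.8119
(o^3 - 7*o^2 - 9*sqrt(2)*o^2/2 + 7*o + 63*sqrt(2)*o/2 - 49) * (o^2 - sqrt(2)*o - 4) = o^5 - 11*sqrt(2)*o^4/2 - 7*o^4 + 12*o^3 + 77*sqrt(2)*o^3/2 - 84*o^2 + 11*sqrt(2)*o^2 - 77*sqrt(2)*o - 28*o + 196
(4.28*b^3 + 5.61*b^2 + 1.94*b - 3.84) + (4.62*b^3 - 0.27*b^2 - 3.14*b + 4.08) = 8.9*b^3 + 5.34*b^2 - 1.2*b + 0.24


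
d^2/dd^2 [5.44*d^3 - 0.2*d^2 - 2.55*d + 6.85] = 32.64*d - 0.4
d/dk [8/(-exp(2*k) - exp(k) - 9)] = (16*exp(k) + 8)*exp(k)/(exp(2*k) + exp(k) + 9)^2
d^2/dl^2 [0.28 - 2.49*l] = 0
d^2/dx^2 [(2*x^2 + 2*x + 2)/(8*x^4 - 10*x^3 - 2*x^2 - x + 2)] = 4*(192*x^8 + 144*x^7 + 116*x^6 - 900*x^5 + 318*x^4 + 116*x^3 + 78*x^2 + 78*x + 11)/(512*x^12 - 1920*x^11 + 2016*x^10 - 232*x^9 + 360*x^8 - 1284*x^7 + 304*x^6 + 102*x^5 + 234*x^4 - 97*x^3 - 18*x^2 - 12*x + 8)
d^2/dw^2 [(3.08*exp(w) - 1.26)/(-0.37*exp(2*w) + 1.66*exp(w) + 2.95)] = (-0.421652*exp(4*w) - 1.20176*exp(3*w) - 22.492596*exp(2*w) + 24.055976*exp(w) - 32.97392)*exp(w)/(0.050653*exp(6*w) - 0.681762*exp(5*w) + 1.847151*exp(4*w) + 6.297044*exp(3*w) - 14.727285*exp(2*w) - 43.33845*exp(w) - 25.672375)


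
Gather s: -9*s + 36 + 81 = 117 - 9*s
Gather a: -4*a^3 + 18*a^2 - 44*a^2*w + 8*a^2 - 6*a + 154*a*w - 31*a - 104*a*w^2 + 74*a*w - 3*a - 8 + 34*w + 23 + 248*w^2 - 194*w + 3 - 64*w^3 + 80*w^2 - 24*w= -4*a^3 + a^2*(26 - 44*w) + a*(-104*w^2 + 228*w - 40) - 64*w^3 + 328*w^2 - 184*w + 18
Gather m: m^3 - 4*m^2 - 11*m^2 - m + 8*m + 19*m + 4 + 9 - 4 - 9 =m^3 - 15*m^2 + 26*m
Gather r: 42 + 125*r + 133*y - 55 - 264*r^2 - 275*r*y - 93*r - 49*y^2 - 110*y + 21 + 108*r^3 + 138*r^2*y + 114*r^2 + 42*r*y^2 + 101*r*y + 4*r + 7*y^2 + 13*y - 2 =108*r^3 + r^2*(138*y - 150) + r*(42*y^2 - 174*y + 36) - 42*y^2 + 36*y + 6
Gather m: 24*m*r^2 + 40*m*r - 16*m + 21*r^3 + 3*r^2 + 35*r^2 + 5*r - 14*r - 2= m*(24*r^2 + 40*r - 16) + 21*r^3 + 38*r^2 - 9*r - 2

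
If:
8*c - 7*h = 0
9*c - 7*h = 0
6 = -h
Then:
No Solution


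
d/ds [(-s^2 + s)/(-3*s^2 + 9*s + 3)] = (-2*s^2 - 2*s + 1)/(3*(s^4 - 6*s^3 + 7*s^2 + 6*s + 1))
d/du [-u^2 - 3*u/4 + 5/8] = -2*u - 3/4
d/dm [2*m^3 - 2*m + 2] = 6*m^2 - 2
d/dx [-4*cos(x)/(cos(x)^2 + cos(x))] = -4*sin(x)/(cos(x) + 1)^2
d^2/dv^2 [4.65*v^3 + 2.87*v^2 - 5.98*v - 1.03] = 27.9*v + 5.74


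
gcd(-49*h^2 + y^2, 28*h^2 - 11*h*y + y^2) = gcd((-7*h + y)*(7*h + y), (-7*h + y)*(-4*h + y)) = -7*h + y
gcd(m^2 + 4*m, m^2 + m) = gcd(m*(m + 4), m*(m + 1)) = m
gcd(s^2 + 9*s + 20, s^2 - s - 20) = s + 4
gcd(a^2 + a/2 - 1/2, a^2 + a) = a + 1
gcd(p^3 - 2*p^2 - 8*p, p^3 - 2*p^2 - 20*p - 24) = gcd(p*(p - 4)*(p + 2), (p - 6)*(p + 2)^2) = p + 2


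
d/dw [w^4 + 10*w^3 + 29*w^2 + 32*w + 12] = 4*w^3 + 30*w^2 + 58*w + 32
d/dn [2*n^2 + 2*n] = 4*n + 2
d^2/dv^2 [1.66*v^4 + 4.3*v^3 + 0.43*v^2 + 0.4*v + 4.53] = 19.92*v^2 + 25.8*v + 0.86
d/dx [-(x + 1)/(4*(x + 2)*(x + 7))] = (x^2 + 2*x - 5)/(4*(x^4 + 18*x^3 + 109*x^2 + 252*x + 196))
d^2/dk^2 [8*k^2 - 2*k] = 16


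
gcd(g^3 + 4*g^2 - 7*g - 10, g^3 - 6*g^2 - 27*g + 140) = g + 5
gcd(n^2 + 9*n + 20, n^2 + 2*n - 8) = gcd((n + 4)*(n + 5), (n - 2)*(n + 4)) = n + 4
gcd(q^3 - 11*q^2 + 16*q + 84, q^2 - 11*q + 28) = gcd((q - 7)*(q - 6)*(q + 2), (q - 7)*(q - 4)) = q - 7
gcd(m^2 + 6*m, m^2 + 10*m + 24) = m + 6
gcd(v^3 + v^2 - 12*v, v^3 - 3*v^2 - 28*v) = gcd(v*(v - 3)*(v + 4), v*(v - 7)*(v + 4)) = v^2 + 4*v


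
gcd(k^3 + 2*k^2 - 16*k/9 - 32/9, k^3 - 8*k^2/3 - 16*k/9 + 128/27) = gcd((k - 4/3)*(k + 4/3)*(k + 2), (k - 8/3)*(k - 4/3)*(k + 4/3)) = k^2 - 16/9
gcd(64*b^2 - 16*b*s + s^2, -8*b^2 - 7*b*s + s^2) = -8*b + s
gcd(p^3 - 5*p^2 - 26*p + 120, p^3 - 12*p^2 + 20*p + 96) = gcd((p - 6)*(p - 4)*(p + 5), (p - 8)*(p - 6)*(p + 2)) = p - 6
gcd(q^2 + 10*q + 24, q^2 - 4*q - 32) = q + 4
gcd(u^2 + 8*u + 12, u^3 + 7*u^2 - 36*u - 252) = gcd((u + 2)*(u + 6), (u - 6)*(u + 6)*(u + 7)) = u + 6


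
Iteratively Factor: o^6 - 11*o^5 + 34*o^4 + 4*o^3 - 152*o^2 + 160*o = (o)*(o^5 - 11*o^4 + 34*o^3 + 4*o^2 - 152*o + 160) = o*(o - 2)*(o^4 - 9*o^3 + 16*o^2 + 36*o - 80) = o*(o - 2)*(o + 2)*(o^3 - 11*o^2 + 38*o - 40) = o*(o - 5)*(o - 2)*(o + 2)*(o^2 - 6*o + 8) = o*(o - 5)*(o - 2)^2*(o + 2)*(o - 4)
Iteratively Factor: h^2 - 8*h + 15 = (h - 5)*(h - 3)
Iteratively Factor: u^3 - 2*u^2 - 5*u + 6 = (u - 1)*(u^2 - u - 6) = (u - 3)*(u - 1)*(u + 2)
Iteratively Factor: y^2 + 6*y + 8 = (y + 2)*(y + 4)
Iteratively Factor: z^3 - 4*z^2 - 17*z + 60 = (z - 3)*(z^2 - z - 20) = (z - 3)*(z + 4)*(z - 5)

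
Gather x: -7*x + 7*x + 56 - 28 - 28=0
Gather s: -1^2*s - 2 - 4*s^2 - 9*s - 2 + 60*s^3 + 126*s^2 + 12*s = 60*s^3 + 122*s^2 + 2*s - 4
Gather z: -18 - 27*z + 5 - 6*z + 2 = -33*z - 11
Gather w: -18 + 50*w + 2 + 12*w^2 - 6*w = 12*w^2 + 44*w - 16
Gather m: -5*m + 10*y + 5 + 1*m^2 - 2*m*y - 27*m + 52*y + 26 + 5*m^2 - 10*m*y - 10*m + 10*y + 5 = 6*m^2 + m*(-12*y - 42) + 72*y + 36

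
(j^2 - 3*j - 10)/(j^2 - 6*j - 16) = (j - 5)/(j - 8)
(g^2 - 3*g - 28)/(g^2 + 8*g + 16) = (g - 7)/(g + 4)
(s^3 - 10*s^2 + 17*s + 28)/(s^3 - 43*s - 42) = (s - 4)/(s + 6)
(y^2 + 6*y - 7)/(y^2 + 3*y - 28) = (y - 1)/(y - 4)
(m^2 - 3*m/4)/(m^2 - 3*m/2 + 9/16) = 4*m/(4*m - 3)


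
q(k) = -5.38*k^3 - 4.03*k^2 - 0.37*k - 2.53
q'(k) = -16.14*k^2 - 8.06*k - 0.37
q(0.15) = -2.69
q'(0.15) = -1.94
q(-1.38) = 4.44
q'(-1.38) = -19.98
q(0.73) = -7.04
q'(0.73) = -14.85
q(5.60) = -1075.80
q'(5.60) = -551.66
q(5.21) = -874.69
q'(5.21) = -480.47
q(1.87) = -52.50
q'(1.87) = -71.88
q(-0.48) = -2.69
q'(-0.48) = -0.22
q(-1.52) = 7.62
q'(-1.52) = -25.41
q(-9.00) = 3596.39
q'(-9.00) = -1235.17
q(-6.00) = 1016.69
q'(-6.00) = -533.05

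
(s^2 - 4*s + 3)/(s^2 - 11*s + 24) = (s - 1)/(s - 8)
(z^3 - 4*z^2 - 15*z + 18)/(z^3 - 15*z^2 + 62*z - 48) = (z + 3)/(z - 8)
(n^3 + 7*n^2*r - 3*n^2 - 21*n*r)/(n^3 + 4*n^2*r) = (n^2 + 7*n*r - 3*n - 21*r)/(n*(n + 4*r))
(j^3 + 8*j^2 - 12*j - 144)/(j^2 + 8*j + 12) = (j^2 + 2*j - 24)/(j + 2)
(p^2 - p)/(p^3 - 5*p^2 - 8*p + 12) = p/(p^2 - 4*p - 12)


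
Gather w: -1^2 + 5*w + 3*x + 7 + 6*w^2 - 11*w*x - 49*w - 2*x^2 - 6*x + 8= 6*w^2 + w*(-11*x - 44) - 2*x^2 - 3*x + 14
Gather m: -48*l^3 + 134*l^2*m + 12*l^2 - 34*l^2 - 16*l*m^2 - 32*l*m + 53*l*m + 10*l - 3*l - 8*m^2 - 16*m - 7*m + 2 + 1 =-48*l^3 - 22*l^2 + 7*l + m^2*(-16*l - 8) + m*(134*l^2 + 21*l - 23) + 3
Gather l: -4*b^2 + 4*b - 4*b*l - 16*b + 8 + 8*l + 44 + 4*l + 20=-4*b^2 - 12*b + l*(12 - 4*b) + 72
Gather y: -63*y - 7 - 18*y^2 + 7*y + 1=-18*y^2 - 56*y - 6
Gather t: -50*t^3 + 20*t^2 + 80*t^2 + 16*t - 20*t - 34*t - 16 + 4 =-50*t^3 + 100*t^2 - 38*t - 12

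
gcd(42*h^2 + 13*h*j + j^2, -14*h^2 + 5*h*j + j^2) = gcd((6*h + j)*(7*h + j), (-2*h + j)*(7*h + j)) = 7*h + j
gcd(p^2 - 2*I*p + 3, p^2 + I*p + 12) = p - 3*I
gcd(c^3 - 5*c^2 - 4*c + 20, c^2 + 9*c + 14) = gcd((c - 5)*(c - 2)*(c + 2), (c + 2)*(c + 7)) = c + 2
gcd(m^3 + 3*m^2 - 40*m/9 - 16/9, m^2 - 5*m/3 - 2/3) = m + 1/3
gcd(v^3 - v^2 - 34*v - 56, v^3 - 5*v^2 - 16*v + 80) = v + 4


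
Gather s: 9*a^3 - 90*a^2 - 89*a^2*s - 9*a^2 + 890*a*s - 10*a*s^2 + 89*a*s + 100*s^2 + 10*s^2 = 9*a^3 - 99*a^2 + s^2*(110 - 10*a) + s*(-89*a^2 + 979*a)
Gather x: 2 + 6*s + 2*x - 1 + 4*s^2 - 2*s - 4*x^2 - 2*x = 4*s^2 + 4*s - 4*x^2 + 1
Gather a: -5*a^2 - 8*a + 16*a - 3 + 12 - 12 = -5*a^2 + 8*a - 3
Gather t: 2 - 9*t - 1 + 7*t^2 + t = 7*t^2 - 8*t + 1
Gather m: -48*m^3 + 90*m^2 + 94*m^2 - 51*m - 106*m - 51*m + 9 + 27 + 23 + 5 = -48*m^3 + 184*m^2 - 208*m + 64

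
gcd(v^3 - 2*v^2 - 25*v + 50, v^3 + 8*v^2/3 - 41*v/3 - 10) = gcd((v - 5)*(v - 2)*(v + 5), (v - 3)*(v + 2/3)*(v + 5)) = v + 5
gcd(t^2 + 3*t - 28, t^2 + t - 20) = t - 4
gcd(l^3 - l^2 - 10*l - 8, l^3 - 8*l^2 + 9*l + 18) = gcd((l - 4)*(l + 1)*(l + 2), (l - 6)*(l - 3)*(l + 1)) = l + 1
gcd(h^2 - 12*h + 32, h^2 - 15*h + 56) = h - 8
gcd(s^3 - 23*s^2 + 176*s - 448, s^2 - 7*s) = s - 7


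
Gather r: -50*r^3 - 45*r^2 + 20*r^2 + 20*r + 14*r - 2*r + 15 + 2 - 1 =-50*r^3 - 25*r^2 + 32*r + 16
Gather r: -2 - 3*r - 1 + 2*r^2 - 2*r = 2*r^2 - 5*r - 3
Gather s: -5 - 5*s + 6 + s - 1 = -4*s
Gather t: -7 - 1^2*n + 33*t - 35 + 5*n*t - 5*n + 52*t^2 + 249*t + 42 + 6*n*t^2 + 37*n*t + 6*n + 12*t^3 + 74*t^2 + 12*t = 12*t^3 + t^2*(6*n + 126) + t*(42*n + 294)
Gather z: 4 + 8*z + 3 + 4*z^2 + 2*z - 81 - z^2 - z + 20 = 3*z^2 + 9*z - 54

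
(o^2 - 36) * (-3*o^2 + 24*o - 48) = -3*o^4 + 24*o^3 + 60*o^2 - 864*o + 1728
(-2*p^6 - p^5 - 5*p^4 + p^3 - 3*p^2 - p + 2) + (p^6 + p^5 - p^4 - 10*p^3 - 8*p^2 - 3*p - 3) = -p^6 - 6*p^4 - 9*p^3 - 11*p^2 - 4*p - 1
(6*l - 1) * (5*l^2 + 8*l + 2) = 30*l^3 + 43*l^2 + 4*l - 2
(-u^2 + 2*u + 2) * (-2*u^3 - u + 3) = 2*u^5 - 4*u^4 - 3*u^3 - 5*u^2 + 4*u + 6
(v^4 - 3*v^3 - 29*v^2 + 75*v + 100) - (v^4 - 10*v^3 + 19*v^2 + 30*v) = 7*v^3 - 48*v^2 + 45*v + 100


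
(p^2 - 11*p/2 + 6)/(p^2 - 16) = (p - 3/2)/(p + 4)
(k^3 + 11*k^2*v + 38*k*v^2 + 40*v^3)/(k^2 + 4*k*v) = k + 7*v + 10*v^2/k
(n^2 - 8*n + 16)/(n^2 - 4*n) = (n - 4)/n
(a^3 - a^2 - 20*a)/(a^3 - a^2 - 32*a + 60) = a*(a + 4)/(a^2 + 4*a - 12)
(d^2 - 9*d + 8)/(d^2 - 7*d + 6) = (d - 8)/(d - 6)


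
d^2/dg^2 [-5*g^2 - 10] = -10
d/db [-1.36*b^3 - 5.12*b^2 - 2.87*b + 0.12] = -4.08*b^2 - 10.24*b - 2.87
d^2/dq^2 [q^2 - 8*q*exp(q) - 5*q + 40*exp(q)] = -8*q*exp(q) + 24*exp(q) + 2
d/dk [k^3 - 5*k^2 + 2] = k*(3*k - 10)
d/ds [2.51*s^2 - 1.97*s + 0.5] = 5.02*s - 1.97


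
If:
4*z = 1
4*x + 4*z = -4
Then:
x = -5/4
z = 1/4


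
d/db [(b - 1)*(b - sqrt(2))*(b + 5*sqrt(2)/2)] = 3*b^2 - 2*b + 3*sqrt(2)*b - 5 - 3*sqrt(2)/2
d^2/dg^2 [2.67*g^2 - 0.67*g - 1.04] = 5.34000000000000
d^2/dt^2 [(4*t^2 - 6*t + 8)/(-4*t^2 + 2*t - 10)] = 2*(8*t^3 + 12*t^2 - 66*t + 1)/(8*t^6 - 12*t^5 + 66*t^4 - 61*t^3 + 165*t^2 - 75*t + 125)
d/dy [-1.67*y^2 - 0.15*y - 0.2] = -3.34*y - 0.15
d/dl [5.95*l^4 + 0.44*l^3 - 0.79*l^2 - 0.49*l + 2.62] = 23.8*l^3 + 1.32*l^2 - 1.58*l - 0.49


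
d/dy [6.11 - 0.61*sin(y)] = -0.61*cos(y)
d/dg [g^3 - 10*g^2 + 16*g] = 3*g^2 - 20*g + 16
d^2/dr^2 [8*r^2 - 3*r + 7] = 16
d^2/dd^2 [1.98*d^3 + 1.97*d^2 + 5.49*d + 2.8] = 11.88*d + 3.94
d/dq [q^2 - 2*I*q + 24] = 2*q - 2*I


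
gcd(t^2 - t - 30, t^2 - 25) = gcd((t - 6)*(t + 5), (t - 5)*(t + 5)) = t + 5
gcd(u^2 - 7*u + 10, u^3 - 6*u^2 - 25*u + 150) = u - 5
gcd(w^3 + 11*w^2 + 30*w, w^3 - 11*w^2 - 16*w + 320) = w + 5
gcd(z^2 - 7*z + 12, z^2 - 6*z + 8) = z - 4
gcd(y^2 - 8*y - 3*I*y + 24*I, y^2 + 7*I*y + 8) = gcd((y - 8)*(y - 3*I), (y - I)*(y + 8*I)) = 1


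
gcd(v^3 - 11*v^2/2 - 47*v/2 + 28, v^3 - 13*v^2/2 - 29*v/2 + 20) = v^2 - 9*v + 8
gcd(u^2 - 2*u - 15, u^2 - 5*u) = u - 5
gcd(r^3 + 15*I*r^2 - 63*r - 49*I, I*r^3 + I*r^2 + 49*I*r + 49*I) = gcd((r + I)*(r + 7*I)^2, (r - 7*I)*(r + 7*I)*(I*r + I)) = r + 7*I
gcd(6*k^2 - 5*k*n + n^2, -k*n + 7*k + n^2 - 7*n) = 1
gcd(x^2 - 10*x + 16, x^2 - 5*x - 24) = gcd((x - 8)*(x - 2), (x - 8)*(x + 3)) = x - 8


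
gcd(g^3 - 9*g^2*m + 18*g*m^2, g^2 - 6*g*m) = g^2 - 6*g*m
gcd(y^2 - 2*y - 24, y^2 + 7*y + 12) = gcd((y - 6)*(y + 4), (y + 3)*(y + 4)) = y + 4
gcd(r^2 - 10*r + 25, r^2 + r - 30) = r - 5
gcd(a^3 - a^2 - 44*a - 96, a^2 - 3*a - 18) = a + 3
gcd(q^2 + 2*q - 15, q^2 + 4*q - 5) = q + 5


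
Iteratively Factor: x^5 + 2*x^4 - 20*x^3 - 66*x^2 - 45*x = (x + 1)*(x^4 + x^3 - 21*x^2 - 45*x) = (x - 5)*(x + 1)*(x^3 + 6*x^2 + 9*x) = x*(x - 5)*(x + 1)*(x^2 + 6*x + 9) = x*(x - 5)*(x + 1)*(x + 3)*(x + 3)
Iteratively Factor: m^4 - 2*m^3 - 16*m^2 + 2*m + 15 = (m - 5)*(m^3 + 3*m^2 - m - 3) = (m - 5)*(m - 1)*(m^2 + 4*m + 3) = (m - 5)*(m - 1)*(m + 3)*(m + 1)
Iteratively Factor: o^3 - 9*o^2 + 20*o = (o - 5)*(o^2 - 4*o) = (o - 5)*(o - 4)*(o)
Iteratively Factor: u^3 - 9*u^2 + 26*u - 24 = (u - 4)*(u^2 - 5*u + 6) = (u - 4)*(u - 2)*(u - 3)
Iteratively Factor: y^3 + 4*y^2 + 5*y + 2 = (y + 2)*(y^2 + 2*y + 1) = (y + 1)*(y + 2)*(y + 1)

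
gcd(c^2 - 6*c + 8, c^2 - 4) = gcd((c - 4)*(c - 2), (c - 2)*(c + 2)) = c - 2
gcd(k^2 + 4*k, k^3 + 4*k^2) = k^2 + 4*k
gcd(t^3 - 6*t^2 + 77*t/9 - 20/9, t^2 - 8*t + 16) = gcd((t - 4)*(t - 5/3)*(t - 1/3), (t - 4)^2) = t - 4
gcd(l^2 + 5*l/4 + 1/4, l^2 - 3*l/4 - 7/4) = l + 1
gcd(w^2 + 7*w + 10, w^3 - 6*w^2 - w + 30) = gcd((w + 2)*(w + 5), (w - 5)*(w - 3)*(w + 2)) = w + 2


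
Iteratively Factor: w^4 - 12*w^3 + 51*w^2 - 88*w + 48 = (w - 4)*(w^3 - 8*w^2 + 19*w - 12) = (w - 4)*(w - 3)*(w^2 - 5*w + 4) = (w - 4)^2*(w - 3)*(w - 1)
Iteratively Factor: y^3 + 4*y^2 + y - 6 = (y + 3)*(y^2 + y - 2) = (y - 1)*(y + 3)*(y + 2)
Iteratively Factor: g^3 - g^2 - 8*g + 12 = (g - 2)*(g^2 + g - 6) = (g - 2)*(g + 3)*(g - 2)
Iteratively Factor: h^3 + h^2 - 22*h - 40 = (h + 4)*(h^2 - 3*h - 10) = (h + 2)*(h + 4)*(h - 5)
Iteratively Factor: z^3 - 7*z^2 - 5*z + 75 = (z + 3)*(z^2 - 10*z + 25) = (z - 5)*(z + 3)*(z - 5)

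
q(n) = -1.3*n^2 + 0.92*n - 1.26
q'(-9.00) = 24.32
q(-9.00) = -114.84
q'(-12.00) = 32.12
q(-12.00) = -199.50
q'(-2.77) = 8.12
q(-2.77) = -13.78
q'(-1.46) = 4.72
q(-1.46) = -5.37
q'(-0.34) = 1.80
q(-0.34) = -1.72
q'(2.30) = -5.06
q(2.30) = -6.02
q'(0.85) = -1.29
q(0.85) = -1.42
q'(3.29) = -7.63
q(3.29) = -12.30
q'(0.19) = 0.43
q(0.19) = -1.13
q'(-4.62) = 12.93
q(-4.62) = -33.26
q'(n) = 0.92 - 2.6*n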